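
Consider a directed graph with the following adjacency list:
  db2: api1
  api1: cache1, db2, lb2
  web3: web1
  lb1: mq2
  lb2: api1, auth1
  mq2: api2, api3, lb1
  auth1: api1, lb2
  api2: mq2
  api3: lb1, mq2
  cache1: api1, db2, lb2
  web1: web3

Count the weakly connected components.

3

From api1: component {api1, auth1, cache1, db2, lb2}.
From api2: component {api2, api3, lb1, mq2}.
From web1: component {web1, web3}.
That's 3 components.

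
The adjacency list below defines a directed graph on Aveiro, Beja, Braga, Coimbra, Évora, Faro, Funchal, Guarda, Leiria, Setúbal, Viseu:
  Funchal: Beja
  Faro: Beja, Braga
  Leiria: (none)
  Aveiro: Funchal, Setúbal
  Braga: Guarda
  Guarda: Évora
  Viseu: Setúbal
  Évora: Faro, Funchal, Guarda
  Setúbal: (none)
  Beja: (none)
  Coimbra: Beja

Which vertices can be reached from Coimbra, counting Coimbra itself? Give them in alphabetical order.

Start at Coimbra.
Its neighbours: Beja.
Nothing further is reachable.

Beja, Coimbra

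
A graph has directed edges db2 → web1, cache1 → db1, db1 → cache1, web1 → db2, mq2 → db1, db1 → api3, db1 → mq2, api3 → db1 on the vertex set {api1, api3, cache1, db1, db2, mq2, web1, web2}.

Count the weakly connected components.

From api1: component {api1}.
From api3: component {api3, cache1, db1, mq2}.
From db2: component {db2, web1}.
From web2: component {web2}.
That's 4 components.

4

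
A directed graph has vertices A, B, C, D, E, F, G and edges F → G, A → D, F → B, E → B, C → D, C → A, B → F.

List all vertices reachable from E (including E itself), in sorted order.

Start at E.
Its neighbours: B.
Then their neighbours: F.
Then next layer: G.
Nothing further is reachable.

B, E, F, G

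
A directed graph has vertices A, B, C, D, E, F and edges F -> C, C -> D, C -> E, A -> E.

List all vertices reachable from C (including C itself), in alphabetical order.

C, D, E

Start at C.
Its neighbours: D, E.
Nothing further is reachable.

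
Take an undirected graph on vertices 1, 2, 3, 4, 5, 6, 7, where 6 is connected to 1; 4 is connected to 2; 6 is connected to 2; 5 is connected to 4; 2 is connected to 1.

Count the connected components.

3

From 1: component {1, 2, 4, 5, 6}.
From 3: component {3}.
From 7: component {7}.
That's 3 components.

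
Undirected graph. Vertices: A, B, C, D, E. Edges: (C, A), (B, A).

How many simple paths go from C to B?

1

C–A–B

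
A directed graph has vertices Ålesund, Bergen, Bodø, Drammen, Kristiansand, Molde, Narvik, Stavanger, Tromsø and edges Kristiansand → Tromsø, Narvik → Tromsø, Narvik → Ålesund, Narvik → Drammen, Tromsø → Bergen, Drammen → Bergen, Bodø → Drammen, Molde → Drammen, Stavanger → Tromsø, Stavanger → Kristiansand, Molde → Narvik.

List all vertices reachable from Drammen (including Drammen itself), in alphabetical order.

Bergen, Drammen

Start at Drammen.
Its neighbours: Bergen.
Nothing further is reachable.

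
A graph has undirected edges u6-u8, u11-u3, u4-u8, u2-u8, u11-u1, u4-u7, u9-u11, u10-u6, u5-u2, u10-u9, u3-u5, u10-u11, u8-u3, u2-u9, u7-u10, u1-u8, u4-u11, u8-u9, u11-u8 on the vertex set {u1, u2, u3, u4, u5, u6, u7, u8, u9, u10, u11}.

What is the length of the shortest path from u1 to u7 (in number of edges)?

3

Distance 0: u1.
Distance 1: u8, u11.
Distance 2: u2, u3, u4, u6, u9, u10.
Distance 3: u5, u7 — contains u7.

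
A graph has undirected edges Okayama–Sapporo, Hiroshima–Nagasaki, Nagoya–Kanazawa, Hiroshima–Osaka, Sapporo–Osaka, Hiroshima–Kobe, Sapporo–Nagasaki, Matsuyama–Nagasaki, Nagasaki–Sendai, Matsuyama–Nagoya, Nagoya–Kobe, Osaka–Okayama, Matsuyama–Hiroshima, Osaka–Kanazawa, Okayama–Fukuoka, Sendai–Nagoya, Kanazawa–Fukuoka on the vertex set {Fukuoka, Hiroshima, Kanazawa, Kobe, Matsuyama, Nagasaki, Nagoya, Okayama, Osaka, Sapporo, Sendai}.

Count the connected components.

1

From Fukuoka: component {Fukuoka, Hiroshima, Kanazawa, Kobe, Matsuyama, Nagasaki, Nagoya, Okayama, Osaka, Sapporo, Sendai}.
That's 1 component.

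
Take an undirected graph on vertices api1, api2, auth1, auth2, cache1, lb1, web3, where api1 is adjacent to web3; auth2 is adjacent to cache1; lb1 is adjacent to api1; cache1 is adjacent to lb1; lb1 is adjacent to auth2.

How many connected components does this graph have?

From api1: component {api1, auth2, cache1, lb1, web3}.
From api2: component {api2}.
From auth1: component {auth1}.
That's 3 components.

3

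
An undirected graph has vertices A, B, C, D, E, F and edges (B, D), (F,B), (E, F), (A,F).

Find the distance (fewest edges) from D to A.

3

Distance 0: D.
Distance 1: B.
Distance 2: F.
Distance 3: A, E — contains A.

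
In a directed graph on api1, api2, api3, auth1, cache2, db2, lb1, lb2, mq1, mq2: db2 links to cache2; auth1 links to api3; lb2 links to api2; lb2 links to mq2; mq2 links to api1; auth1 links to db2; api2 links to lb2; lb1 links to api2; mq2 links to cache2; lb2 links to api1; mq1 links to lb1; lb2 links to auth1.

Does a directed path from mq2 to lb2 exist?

No

Explore from mq2.
Distance 1: reach api1, cache2.
The search from mq2 is exhausted; no directed path reaches lb2.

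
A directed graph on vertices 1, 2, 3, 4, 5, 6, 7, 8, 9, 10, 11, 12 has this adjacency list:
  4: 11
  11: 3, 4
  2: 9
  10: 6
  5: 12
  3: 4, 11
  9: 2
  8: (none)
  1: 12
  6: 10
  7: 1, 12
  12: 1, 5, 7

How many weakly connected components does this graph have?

From 1: component {1, 5, 7, 12}.
From 2: component {2, 9}.
From 3: component {3, 4, 11}.
From 6: component {6, 10}.
From 8: component {8}.
That's 5 components.

5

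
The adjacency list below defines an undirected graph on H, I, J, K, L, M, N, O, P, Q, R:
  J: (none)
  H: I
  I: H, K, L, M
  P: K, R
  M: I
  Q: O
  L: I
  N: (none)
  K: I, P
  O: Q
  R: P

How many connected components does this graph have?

From H: component {H, I, K, L, M, P, R}.
From J: component {J}.
From N: component {N}.
From O: component {O, Q}.
That's 4 components.

4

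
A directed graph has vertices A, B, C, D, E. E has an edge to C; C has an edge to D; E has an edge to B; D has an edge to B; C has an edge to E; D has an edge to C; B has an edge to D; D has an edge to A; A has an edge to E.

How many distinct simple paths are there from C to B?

3

C→D→A→E→B
C→D→B
C→E→B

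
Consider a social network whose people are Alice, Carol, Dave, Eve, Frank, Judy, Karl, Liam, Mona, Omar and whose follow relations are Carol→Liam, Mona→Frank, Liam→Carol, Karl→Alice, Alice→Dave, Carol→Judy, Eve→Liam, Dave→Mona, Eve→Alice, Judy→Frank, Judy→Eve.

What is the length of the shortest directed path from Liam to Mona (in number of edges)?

Distance 0: Liam.
Distance 1: Carol.
Distance 2: Judy.
Distance 3: Eve, Frank.
Distance 4: Alice.
Distance 5: Dave.
Distance 6: Mona — contains Mona.

6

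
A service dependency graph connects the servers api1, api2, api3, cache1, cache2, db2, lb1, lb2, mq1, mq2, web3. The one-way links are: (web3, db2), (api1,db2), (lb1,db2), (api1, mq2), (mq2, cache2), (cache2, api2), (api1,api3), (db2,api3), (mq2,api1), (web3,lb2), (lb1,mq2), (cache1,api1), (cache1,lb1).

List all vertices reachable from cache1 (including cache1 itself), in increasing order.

api1, api2, api3, cache1, cache2, db2, lb1, mq2

Start at cache1.
Its neighbours: api1, lb1.
Then their neighbours: api3, db2, mq2.
Then next layer: cache2.
Then next layer: api2.
Nothing further is reachable.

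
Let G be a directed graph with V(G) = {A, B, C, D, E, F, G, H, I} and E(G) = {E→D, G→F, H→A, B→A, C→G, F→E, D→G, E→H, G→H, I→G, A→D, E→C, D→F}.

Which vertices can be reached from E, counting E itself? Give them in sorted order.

Start at E.
Its neighbours: C, D, H.
Then their neighbours: A, F, G.
Nothing further is reachable.

A, C, D, E, F, G, H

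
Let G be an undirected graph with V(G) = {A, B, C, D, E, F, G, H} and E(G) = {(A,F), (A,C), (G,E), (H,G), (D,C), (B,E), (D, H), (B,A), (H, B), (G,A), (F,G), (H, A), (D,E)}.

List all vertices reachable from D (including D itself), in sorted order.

A, B, C, D, E, F, G, H

Start at D.
Its neighbours: C, E, H.
Then their neighbours: A, B, G.
Then next layer: F.
Every vertex is now reached.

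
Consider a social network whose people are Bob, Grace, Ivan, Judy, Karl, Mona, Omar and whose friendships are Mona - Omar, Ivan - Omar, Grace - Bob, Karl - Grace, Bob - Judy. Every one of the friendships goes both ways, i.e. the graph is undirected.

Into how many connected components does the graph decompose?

2

From Bob: component {Bob, Grace, Judy, Karl}.
From Ivan: component {Ivan, Mona, Omar}.
That's 2 components.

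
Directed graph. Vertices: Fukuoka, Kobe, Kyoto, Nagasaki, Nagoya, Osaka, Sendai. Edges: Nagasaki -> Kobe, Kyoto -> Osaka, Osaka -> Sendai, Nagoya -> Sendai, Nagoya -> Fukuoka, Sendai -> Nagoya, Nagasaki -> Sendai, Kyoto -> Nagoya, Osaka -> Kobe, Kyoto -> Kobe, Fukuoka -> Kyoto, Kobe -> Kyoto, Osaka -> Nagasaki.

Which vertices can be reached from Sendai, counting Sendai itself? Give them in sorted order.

Fukuoka, Kobe, Kyoto, Nagasaki, Nagoya, Osaka, Sendai

Start at Sendai.
Its neighbours: Nagoya.
Then their neighbours: Fukuoka.
Then next layer: Kyoto.
Then next layer: Kobe, Osaka.
Then next layer: Nagasaki.
Every vertex is now reached.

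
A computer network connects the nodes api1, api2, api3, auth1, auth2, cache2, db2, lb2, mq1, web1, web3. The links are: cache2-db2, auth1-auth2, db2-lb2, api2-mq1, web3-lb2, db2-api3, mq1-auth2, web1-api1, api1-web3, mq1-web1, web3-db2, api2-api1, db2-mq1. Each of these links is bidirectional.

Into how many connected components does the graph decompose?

From api1: component {api1, api2, api3, auth1, auth2, cache2, db2, lb2, mq1, web1, web3}.
That's 1 component.

1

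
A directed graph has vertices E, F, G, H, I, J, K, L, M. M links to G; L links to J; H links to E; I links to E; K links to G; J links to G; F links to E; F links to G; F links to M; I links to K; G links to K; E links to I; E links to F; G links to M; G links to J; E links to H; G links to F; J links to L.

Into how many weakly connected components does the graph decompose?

From E: component {E, F, G, H, I, J, K, L, M}.
That's 1 component.

1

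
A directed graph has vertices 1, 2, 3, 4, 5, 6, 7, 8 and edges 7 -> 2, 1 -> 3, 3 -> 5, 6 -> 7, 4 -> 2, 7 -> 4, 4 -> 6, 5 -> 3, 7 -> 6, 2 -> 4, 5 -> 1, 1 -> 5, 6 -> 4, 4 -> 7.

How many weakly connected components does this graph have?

3

From 1: component {1, 3, 5}.
From 2: component {2, 4, 6, 7}.
From 8: component {8}.
That's 3 components.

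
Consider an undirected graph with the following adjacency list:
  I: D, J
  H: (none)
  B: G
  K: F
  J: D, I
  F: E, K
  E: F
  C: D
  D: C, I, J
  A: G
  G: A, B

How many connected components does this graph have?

4

From A: component {A, B, G}.
From C: component {C, D, I, J}.
From E: component {E, F, K}.
From H: component {H}.
That's 4 components.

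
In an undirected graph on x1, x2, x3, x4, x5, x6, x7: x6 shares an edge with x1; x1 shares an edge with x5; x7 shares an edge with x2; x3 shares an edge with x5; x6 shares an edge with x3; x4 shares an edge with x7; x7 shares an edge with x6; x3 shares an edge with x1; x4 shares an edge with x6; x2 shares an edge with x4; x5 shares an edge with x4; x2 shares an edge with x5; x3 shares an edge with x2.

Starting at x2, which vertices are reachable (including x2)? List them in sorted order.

Start at x2.
Its neighbours: x3, x4, x5, x7.
Then their neighbours: x1, x6.
Every vertex is now reached.

x1, x2, x3, x4, x5, x6, x7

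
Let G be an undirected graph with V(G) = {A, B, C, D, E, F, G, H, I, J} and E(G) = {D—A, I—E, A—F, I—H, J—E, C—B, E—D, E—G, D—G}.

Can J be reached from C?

Explore from C.
Distance 1: reach B.
The search is exhausted without reaching J; it lies in a different component.

No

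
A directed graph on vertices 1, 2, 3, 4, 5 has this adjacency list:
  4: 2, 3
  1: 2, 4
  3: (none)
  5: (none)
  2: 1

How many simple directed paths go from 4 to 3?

4→3

1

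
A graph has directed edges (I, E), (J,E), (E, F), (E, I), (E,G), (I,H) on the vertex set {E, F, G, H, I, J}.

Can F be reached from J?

Yes

Explore from J.
Distance 1: reach E.
Distance 2: reach F, G, I.
Found F.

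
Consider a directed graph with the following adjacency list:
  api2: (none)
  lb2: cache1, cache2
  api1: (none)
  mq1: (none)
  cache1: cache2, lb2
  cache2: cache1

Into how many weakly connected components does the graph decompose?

4

From api1: component {api1}.
From api2: component {api2}.
From cache1: component {cache1, cache2, lb2}.
From mq1: component {mq1}.
That's 4 components.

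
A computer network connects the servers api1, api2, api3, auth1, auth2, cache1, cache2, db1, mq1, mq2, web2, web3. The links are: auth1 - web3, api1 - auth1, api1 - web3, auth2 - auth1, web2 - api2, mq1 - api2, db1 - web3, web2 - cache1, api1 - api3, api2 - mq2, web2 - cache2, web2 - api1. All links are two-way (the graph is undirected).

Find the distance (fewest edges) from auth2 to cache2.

4

Distance 0: auth2.
Distance 1: auth1.
Distance 2: api1, web3.
Distance 3: api3, db1, web2.
Distance 4: api2, cache1, cache2 — contains cache2.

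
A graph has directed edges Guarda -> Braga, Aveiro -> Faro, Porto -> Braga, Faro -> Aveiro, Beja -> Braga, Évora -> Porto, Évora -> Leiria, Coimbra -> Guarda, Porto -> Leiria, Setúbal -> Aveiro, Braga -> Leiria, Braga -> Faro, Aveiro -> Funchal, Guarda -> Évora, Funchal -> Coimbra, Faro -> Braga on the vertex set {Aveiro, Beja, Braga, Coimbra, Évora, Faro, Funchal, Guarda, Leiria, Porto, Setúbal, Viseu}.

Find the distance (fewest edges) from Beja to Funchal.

Distance 0: Beja.
Distance 1: Braga.
Distance 2: Faro, Leiria.
Distance 3: Aveiro.
Distance 4: Funchal — contains Funchal.

4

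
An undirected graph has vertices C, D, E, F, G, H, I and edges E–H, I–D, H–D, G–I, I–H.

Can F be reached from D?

No

Explore from D.
Distance 1: reach H, I.
Distance 2: reach E, G.
The search is exhausted without reaching F; it lies in a different component.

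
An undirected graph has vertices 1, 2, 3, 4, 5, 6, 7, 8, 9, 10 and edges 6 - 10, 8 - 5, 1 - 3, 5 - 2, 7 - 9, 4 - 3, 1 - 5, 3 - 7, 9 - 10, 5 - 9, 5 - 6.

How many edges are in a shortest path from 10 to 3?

Distance 0: 10.
Distance 1: 6, 9.
Distance 2: 5, 7.
Distance 3: 1, 2, 3, 8 — contains 3.

3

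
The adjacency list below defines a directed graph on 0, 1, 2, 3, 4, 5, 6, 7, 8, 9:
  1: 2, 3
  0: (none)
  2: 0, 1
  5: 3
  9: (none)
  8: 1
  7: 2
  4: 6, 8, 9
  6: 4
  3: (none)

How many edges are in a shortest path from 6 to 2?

Distance 0: 6.
Distance 1: 4.
Distance 2: 8, 9.
Distance 3: 1.
Distance 4: 2, 3 — contains 2.

4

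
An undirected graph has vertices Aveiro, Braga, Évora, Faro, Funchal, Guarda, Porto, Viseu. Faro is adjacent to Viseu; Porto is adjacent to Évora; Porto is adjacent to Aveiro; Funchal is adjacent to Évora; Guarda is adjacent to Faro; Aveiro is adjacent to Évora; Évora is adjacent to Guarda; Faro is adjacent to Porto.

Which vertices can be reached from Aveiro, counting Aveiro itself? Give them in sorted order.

Aveiro, Évora, Faro, Funchal, Guarda, Porto, Viseu

Start at Aveiro.
Its neighbours: Évora, Porto.
Then their neighbours: Faro, Funchal, Guarda.
Then next layer: Viseu.
Nothing further is reachable.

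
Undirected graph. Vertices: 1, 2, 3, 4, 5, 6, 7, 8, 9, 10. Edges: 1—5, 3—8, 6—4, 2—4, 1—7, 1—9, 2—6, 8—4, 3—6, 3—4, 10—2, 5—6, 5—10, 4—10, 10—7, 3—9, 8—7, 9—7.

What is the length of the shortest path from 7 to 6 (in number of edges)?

Distance 0: 7.
Distance 1: 1, 8, 9, 10.
Distance 2: 2, 3, 4, 5.
Distance 3: 6 — contains 6.

3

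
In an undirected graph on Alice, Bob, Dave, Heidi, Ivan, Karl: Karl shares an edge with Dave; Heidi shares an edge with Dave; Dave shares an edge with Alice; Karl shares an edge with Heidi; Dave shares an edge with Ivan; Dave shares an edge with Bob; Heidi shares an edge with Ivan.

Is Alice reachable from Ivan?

Explore from Ivan.
Distance 1: reach Dave, Heidi.
Distance 2: reach Alice, Bob, Karl.
Found Alice.

Yes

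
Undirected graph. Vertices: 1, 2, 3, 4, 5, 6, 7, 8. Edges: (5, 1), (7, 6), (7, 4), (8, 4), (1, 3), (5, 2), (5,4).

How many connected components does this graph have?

1

From 1: component {1, 2, 3, 4, 5, 6, 7, 8}.
That's 1 component.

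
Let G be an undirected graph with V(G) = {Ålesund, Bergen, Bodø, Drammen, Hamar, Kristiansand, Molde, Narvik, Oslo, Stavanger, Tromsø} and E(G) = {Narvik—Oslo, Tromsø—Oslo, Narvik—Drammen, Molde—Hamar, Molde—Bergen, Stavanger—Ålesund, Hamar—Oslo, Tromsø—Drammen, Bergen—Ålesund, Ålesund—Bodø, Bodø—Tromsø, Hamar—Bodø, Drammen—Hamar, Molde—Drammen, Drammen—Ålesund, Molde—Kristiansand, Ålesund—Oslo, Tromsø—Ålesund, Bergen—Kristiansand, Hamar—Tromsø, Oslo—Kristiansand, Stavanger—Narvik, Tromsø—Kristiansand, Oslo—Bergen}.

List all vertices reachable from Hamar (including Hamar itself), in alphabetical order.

Ålesund, Bergen, Bodø, Drammen, Hamar, Kristiansand, Molde, Narvik, Oslo, Stavanger, Tromsø

Start at Hamar.
Its neighbours: Bodø, Drammen, Molde, Oslo, Tromsø.
Then their neighbours: Ålesund, Bergen, Kristiansand, Narvik.
Then next layer: Stavanger.
Every vertex is now reached.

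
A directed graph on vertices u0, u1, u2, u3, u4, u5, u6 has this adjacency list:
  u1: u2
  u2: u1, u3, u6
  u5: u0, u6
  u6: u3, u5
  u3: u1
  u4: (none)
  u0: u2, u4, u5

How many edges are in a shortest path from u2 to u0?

Distance 0: u2.
Distance 1: u1, u3, u6.
Distance 2: u5.
Distance 3: u0 — contains u0.

3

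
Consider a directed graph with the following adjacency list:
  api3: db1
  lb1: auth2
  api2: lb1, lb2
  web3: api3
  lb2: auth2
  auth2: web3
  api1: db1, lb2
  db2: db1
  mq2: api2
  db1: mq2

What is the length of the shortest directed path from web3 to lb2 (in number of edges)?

5

Distance 0: web3.
Distance 1: api3.
Distance 2: db1.
Distance 3: mq2.
Distance 4: api2.
Distance 5: lb1, lb2 — contains lb2.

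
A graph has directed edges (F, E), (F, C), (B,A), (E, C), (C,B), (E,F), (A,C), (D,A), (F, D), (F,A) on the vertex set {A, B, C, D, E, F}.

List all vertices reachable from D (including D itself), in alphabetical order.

A, B, C, D

Start at D.
Its neighbours: A.
Then their neighbours: C.
Then next layer: B.
Nothing further is reachable.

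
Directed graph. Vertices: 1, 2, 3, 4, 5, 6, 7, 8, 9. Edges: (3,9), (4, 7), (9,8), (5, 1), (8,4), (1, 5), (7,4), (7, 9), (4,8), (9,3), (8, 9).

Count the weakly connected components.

4

From 1: component {1, 5}.
From 2: component {2}.
From 3: component {3, 4, 7, 8, 9}.
From 6: component {6}.
That's 4 components.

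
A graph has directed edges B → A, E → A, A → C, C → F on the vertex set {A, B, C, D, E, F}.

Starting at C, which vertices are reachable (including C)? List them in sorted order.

Start at C.
Its neighbours: F.
Nothing further is reachable.

C, F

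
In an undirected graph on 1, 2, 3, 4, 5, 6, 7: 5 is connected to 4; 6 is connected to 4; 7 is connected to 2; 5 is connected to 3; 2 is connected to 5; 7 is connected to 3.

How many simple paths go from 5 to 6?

1

5–4–6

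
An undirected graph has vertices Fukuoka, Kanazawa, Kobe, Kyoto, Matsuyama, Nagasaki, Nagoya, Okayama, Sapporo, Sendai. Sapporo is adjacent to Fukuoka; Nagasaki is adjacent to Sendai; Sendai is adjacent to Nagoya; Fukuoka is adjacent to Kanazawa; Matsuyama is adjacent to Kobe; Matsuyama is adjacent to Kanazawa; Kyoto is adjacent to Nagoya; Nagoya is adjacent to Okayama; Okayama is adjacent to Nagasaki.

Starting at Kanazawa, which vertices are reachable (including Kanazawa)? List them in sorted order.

Start at Kanazawa.
Its neighbours: Fukuoka, Matsuyama.
Then their neighbours: Kobe, Sapporo.
Nothing further is reachable.

Fukuoka, Kanazawa, Kobe, Matsuyama, Sapporo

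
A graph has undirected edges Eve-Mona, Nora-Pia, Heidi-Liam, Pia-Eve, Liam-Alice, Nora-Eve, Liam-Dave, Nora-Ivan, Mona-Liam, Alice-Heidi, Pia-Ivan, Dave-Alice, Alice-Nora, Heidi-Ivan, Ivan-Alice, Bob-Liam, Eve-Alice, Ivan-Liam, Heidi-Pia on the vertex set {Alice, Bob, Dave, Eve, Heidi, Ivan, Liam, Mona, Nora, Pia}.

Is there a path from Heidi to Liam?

Explore from Heidi.
Distance 1: reach Alice, Ivan, Liam, Pia.
Found Liam.

Yes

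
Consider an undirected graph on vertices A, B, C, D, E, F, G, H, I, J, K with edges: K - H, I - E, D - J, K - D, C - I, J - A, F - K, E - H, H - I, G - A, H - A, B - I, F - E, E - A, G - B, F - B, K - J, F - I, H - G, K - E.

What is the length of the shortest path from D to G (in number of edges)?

3

Distance 0: D.
Distance 1: J, K.
Distance 2: A, E, F, H.
Distance 3: B, G, I — contains G.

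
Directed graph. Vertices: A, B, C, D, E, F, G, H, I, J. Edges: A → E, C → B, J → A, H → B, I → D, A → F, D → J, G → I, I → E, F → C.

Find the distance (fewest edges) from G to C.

6

Distance 0: G.
Distance 1: I.
Distance 2: D, E.
Distance 3: J.
Distance 4: A.
Distance 5: F.
Distance 6: C — contains C.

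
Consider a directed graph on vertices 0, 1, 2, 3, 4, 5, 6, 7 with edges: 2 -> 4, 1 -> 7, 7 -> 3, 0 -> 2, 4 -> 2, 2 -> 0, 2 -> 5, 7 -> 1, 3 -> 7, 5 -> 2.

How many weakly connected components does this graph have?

From 0: component {0, 2, 4, 5}.
From 1: component {1, 3, 7}.
From 6: component {6}.
That's 3 components.

3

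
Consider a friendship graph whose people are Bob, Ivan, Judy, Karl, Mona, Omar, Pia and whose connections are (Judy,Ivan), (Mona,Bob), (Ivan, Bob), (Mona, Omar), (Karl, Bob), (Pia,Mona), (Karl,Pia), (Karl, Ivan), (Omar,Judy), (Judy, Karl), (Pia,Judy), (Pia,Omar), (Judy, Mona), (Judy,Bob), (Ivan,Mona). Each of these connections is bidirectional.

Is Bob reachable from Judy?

Explore from Judy.
Distance 1: reach Bob, Ivan, Karl, Mona, Omar, Pia.
Found Bob.

Yes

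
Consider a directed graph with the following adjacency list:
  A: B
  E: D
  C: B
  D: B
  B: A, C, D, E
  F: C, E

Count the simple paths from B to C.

B→C

1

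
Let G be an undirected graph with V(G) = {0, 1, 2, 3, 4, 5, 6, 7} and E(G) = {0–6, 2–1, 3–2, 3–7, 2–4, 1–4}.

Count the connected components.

3

From 0: component {0, 6}.
From 1: component {1, 2, 3, 4, 7}.
From 5: component {5}.
That's 3 components.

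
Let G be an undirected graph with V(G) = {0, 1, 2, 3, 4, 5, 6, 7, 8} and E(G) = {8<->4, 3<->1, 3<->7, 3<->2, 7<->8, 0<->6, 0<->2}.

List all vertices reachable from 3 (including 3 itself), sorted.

0, 1, 2, 3, 4, 6, 7, 8

Start at 3.
Its neighbours: 1, 2, 7.
Then their neighbours: 0, 8.
Then next layer: 4, 6.
Nothing further is reachable.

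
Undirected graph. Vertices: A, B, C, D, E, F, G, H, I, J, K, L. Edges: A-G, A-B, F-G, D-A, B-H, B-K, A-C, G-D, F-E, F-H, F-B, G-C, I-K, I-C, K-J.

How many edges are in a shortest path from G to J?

4

Distance 0: G.
Distance 1: A, C, D, F.
Distance 2: B, E, H, I.
Distance 3: K.
Distance 4: J — contains J.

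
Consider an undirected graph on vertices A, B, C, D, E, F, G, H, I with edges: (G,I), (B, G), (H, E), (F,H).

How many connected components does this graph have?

5

From A: component {A}.
From B: component {B, G, I}.
From C: component {C}.
From D: component {D}.
From E: component {E, F, H}.
That's 5 components.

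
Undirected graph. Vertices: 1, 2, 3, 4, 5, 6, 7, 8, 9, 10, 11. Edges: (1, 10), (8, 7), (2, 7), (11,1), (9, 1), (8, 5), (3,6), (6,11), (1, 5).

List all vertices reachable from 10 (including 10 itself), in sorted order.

Start at 10.
Its neighbours: 1.
Then their neighbours: 5, 9, 11.
Then next layer: 6, 8.
Then next layer: 3, 7.
Then next layer: 2.
Nothing further is reachable.

1, 2, 3, 5, 6, 7, 8, 9, 10, 11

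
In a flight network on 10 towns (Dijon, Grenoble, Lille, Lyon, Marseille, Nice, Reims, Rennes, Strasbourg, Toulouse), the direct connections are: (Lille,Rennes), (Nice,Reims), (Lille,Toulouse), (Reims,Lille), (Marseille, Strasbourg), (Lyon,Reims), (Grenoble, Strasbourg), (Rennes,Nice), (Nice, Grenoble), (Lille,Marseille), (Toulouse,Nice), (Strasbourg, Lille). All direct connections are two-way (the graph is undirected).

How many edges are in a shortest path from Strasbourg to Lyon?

Distance 0: Strasbourg.
Distance 1: Grenoble, Lille, Marseille.
Distance 2: Nice, Reims, Rennes, Toulouse.
Distance 3: Lyon — contains Lyon.

3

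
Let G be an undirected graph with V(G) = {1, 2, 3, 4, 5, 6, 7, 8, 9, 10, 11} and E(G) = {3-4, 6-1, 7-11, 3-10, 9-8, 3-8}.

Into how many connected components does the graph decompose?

From 1: component {1, 6}.
From 2: component {2}.
From 3: component {3, 4, 8, 9, 10}.
From 5: component {5}.
From 7: component {7, 11}.
That's 5 components.

5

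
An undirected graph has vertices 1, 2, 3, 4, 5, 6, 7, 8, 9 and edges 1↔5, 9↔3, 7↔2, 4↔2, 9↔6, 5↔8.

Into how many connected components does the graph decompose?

3

From 1: component {1, 5, 8}.
From 2: component {2, 4, 7}.
From 3: component {3, 6, 9}.
That's 3 components.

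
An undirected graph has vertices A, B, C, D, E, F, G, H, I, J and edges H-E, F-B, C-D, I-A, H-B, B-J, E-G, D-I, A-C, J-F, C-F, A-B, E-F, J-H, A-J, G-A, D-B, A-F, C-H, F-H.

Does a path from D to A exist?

Yes

Explore from D.
Distance 1: reach B, C, I.
Distance 2: reach A, F, H, J.
Found A.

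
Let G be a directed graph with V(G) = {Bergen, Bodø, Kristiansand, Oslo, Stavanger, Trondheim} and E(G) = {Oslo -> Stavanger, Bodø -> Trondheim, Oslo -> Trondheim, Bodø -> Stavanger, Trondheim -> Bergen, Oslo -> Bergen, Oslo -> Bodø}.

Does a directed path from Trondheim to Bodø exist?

No

Explore from Trondheim.
Distance 1: reach Bergen.
The search from Trondheim is exhausted; no directed path reaches Bodø.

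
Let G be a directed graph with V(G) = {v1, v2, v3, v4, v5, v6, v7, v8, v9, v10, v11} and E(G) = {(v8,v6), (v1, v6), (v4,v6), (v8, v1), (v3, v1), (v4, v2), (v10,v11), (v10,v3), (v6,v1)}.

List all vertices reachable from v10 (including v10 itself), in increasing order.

v1, v3, v6, v10, v11

Start at v10.
Its neighbours: v3, v11.
Then their neighbours: v1.
Then next layer: v6.
Nothing further is reachable.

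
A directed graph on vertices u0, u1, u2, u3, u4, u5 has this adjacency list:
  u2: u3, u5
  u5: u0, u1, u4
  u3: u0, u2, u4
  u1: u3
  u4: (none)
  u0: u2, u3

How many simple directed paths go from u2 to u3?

3

u2→u3
u2→u5→u0→u3
u2→u5→u1→u3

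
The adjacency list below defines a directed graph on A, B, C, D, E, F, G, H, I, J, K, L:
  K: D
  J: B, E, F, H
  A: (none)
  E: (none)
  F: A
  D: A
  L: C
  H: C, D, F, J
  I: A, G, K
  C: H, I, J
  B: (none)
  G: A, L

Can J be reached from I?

Explore from I.
Distance 1: reach A, G, K.
Distance 2: reach D, L.
Distance 3: reach C.
Distance 4: reach H, J.
Found J.

Yes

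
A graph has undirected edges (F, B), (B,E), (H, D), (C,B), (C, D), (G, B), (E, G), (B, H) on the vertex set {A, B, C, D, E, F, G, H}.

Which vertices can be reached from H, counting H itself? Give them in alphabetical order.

Start at H.
Its neighbours: B, D.
Then their neighbours: C, E, F, G.
Nothing further is reachable.

B, C, D, E, F, G, H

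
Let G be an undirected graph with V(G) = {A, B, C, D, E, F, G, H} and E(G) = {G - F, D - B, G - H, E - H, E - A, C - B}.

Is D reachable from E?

No

Explore from E.
Distance 1: reach A, H.
Distance 2: reach G.
Distance 3: reach F.
The search is exhausted without reaching D; it lies in a different component.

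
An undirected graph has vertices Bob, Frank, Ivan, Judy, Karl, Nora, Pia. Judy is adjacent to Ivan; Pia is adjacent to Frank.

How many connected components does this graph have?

5

From Bob: component {Bob}.
From Frank: component {Frank, Pia}.
From Ivan: component {Ivan, Judy}.
From Karl: component {Karl}.
From Nora: component {Nora}.
That's 5 components.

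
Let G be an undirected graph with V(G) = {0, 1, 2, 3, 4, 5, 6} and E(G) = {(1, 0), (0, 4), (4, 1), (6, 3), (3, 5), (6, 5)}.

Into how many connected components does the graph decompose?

3

From 0: component {0, 1, 4}.
From 2: component {2}.
From 3: component {3, 5, 6}.
That's 3 components.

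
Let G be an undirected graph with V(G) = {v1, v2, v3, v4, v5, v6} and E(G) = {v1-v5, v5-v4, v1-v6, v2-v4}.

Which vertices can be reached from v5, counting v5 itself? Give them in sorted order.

v1, v2, v4, v5, v6

Start at v5.
Its neighbours: v1, v4.
Then their neighbours: v2, v6.
Nothing further is reachable.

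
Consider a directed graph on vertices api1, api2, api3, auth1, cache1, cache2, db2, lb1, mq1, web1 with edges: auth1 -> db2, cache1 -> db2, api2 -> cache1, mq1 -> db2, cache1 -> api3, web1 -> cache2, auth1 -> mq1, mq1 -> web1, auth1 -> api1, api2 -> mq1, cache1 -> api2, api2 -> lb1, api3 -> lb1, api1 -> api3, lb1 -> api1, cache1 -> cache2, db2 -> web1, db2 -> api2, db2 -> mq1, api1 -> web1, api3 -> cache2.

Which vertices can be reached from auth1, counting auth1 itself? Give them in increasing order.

Start at auth1.
Its neighbours: api1, db2, mq1.
Then their neighbours: api2, api3, web1.
Then next layer: cache1, cache2, lb1.
Every vertex is now reached.

api1, api2, api3, auth1, cache1, cache2, db2, lb1, mq1, web1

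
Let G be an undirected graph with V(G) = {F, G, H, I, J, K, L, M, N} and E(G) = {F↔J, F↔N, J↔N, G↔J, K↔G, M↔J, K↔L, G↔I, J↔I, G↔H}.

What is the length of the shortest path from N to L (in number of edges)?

Distance 0: N.
Distance 1: F, J.
Distance 2: G, I, M.
Distance 3: H, K.
Distance 4: L — contains L.

4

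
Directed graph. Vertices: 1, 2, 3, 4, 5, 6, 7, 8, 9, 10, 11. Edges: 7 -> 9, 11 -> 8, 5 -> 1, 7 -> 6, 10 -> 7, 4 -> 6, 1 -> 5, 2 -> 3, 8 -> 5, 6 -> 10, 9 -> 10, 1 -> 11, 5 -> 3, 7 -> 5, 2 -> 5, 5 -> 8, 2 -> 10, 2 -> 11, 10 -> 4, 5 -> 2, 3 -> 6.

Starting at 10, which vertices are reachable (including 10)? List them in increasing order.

Start at 10.
Its neighbours: 4, 7.
Then their neighbours: 5, 6, 9.
Then next layer: 1, 2, 3, 8.
Then next layer: 11.
Every vertex is now reached.

1, 2, 3, 4, 5, 6, 7, 8, 9, 10, 11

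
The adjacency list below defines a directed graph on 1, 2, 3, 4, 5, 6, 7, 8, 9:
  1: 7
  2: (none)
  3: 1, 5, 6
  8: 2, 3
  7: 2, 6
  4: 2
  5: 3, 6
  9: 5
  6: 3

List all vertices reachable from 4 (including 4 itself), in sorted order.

Start at 4.
Its neighbours: 2.
Nothing further is reachable.

2, 4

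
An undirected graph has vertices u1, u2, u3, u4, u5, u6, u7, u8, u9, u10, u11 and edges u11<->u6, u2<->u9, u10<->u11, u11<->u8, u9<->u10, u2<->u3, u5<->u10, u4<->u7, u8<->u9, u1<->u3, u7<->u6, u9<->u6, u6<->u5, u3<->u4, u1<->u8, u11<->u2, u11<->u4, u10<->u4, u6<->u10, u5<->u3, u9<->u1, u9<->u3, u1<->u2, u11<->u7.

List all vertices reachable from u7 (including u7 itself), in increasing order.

u1, u2, u3, u4, u5, u6, u7, u8, u9, u10, u11

Start at u7.
Its neighbours: u4, u6, u11.
Then their neighbours: u2, u3, u5, u8, u9, u10.
Then next layer: u1.
Every vertex is now reached.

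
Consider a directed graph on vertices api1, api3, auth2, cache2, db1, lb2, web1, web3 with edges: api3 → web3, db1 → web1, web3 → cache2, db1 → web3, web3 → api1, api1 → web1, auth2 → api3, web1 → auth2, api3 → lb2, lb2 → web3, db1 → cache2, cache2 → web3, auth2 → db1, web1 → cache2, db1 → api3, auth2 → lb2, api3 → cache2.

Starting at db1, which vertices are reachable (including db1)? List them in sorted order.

api1, api3, auth2, cache2, db1, lb2, web1, web3

Start at db1.
Its neighbours: api3, cache2, web1, web3.
Then their neighbours: api1, auth2, lb2.
Every vertex is now reached.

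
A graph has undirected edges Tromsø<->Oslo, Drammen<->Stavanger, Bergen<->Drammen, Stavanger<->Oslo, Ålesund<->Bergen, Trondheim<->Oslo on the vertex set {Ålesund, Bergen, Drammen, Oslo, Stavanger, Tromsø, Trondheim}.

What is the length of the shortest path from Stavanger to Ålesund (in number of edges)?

Distance 0: Stavanger.
Distance 1: Drammen, Oslo.
Distance 2: Bergen, Tromsø, Trondheim.
Distance 3: Ålesund — contains Ålesund.

3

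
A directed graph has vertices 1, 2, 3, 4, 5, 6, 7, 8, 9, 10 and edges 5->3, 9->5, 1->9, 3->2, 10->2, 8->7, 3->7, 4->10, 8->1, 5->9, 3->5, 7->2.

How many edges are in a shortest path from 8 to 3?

4

Distance 0: 8.
Distance 1: 1, 7.
Distance 2: 2, 9.
Distance 3: 5.
Distance 4: 3 — contains 3.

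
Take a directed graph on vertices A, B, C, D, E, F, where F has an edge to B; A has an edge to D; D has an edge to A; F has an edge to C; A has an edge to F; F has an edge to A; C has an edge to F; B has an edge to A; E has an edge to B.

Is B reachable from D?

Yes

Explore from D.
Distance 1: reach A.
Distance 2: reach F.
Distance 3: reach B, C.
Found B.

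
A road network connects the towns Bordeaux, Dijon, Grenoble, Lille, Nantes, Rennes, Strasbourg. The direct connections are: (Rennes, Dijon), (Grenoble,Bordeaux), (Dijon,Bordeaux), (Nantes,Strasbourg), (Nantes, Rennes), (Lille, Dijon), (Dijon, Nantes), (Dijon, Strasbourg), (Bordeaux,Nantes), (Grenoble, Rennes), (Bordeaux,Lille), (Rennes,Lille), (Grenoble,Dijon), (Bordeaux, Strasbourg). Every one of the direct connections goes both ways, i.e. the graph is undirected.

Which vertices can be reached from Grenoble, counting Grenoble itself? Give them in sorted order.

Start at Grenoble.
Its neighbours: Bordeaux, Dijon, Rennes.
Then their neighbours: Lille, Nantes, Strasbourg.
Every vertex is now reached.

Bordeaux, Dijon, Grenoble, Lille, Nantes, Rennes, Strasbourg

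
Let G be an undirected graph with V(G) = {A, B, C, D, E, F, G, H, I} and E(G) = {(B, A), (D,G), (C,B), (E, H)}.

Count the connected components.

5

From A: component {A, B, C}.
From D: component {D, G}.
From E: component {E, H}.
From F: component {F}.
From I: component {I}.
That's 5 components.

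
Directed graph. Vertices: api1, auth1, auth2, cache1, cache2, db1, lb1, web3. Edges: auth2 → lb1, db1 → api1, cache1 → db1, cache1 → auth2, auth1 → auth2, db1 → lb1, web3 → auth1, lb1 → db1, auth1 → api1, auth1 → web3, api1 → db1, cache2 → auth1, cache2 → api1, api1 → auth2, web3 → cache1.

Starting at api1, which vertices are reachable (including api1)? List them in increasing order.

Start at api1.
Its neighbours: auth2, db1.
Then their neighbours: lb1.
Nothing further is reachable.

api1, auth2, db1, lb1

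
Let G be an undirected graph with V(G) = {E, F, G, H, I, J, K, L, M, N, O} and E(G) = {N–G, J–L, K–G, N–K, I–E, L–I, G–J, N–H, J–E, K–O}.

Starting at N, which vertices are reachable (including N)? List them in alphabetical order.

Start at N.
Its neighbours: G, H, K.
Then their neighbours: J, O.
Then next layer: E, L.
Then next layer: I.
Nothing further is reachable.

E, G, H, I, J, K, L, N, O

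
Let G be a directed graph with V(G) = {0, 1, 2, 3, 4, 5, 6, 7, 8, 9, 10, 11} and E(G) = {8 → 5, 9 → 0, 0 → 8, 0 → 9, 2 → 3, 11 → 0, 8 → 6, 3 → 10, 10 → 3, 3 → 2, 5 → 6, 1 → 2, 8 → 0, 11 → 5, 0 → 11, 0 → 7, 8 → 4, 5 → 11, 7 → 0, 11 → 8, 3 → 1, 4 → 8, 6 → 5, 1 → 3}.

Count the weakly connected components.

From 0: component {0, 4, 5, 6, 7, 8, 9, 11}.
From 1: component {1, 2, 3, 10}.
That's 2 components.

2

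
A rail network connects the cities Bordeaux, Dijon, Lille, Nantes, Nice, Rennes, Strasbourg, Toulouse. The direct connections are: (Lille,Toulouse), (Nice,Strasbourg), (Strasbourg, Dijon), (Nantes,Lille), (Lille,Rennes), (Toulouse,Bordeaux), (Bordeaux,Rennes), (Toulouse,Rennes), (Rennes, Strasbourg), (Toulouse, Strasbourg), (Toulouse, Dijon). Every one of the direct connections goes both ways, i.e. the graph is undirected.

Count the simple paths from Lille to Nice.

Lille–Rennes–Bordeaux–Toulouse–Dijon–Strasbourg–Nice
Lille–Rennes–Bordeaux–Toulouse–Strasbourg–Nice
Lille–Rennes–Strasbourg–Nice
Lille–Rennes–Toulouse–Dijon–Strasbourg–Nice
Lille–Rennes–Toulouse–Strasbourg–Nice
Lille–Toulouse–Bordeaux–Rennes–Strasbourg–Nice
Lille–Toulouse–Dijon–Strasbourg–Nice
Lille–Toulouse–Rennes–Strasbourg–Nice
Lille–Toulouse–Strasbourg–Nice

9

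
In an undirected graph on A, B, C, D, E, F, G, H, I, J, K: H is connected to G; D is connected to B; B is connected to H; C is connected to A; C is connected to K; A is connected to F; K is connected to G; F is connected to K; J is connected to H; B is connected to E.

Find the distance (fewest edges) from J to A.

Distance 0: J.
Distance 1: H.
Distance 2: B, G.
Distance 3: D, E, K.
Distance 4: C, F.
Distance 5: A — contains A.

5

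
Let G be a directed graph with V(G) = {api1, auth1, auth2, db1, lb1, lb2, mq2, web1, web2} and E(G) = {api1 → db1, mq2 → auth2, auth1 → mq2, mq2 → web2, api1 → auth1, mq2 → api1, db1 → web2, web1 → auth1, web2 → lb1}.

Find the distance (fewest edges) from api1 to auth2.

3

Distance 0: api1.
Distance 1: auth1, db1.
Distance 2: mq2, web2.
Distance 3: auth2, lb1 — contains auth2.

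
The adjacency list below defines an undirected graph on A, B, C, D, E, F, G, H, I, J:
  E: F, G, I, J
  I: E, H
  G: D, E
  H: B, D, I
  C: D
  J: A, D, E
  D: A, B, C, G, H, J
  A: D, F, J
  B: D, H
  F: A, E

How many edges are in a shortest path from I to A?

3

Distance 0: I.
Distance 1: E, H.
Distance 2: B, D, F, G, J.
Distance 3: A, C — contains A.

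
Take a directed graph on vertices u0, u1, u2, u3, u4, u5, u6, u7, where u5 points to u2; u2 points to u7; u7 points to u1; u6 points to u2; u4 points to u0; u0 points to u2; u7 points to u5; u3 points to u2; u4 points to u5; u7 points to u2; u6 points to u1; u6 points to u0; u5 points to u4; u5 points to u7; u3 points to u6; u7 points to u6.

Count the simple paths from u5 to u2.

5

u5→u2
u5→u4→u0→u2
u5→u7→u2
u5→u7→u6→u0→u2
u5→u7→u6→u2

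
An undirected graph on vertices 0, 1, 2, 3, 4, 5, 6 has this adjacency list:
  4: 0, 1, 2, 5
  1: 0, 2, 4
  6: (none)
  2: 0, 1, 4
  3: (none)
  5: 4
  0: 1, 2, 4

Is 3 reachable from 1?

No

Explore from 1.
Distance 1: reach 0, 2, 4.
Distance 2: reach 5.
The search is exhausted without reaching 3; it lies in a different component.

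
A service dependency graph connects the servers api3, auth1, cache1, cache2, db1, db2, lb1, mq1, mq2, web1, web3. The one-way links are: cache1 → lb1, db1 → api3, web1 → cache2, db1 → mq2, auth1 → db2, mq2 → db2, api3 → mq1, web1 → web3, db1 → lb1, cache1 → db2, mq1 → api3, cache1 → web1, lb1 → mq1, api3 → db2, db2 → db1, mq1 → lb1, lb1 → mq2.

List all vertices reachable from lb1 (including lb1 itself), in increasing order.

api3, db1, db2, lb1, mq1, mq2

Start at lb1.
Its neighbours: mq1, mq2.
Then their neighbours: api3, db2.
Then next layer: db1.
Nothing further is reachable.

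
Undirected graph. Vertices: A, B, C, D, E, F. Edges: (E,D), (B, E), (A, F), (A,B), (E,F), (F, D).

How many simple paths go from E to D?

3

E–B–A–F–D
E–D
E–F–D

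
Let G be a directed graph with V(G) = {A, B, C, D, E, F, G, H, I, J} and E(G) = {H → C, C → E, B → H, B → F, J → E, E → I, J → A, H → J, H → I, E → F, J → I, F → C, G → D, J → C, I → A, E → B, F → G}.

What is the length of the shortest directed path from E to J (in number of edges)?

3

Distance 0: E.
Distance 1: B, F, I.
Distance 2: A, C, G, H.
Distance 3: D, J — contains J.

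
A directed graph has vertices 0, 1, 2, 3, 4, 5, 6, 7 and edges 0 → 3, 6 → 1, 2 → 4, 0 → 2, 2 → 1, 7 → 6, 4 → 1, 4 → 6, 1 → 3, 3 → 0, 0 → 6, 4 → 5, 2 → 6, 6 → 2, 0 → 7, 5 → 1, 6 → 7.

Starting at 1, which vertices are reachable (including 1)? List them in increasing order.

0, 1, 2, 3, 4, 5, 6, 7

Start at 1.
Its neighbours: 3.
Then their neighbours: 0.
Then next layer: 2, 6, 7.
Then next layer: 4.
Then next layer: 5.
Every vertex is now reached.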